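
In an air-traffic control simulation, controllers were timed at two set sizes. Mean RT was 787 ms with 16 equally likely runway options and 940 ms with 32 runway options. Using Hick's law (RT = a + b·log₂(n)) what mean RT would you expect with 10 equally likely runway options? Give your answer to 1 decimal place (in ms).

683.3 ms

RT is linear in log₂ n, so two points fix the line:
  b = (940 − 787) / (log₂ 32 − log₂ 16) = 153 / (5 − 4) = 153.000 ms/bit
  a = 787 − 153.000 × 4 = 175.000 ms
Then RT(10) = 175.000 + 153.000 × log₂ 10 = 175.000 + 153.000 × 3.3219 ≈ 683.255 ms.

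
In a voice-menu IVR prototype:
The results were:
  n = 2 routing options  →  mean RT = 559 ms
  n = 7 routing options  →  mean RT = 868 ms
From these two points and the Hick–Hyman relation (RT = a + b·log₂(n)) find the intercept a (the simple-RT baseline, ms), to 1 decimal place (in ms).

388.0 ms

The slope on a log₂ axis is (868 − 559) / (2.8074 − 1) = 170.968 ms/bit.
Intercept: a = 559 − 170.968·log₂(2) = 388.032 ms.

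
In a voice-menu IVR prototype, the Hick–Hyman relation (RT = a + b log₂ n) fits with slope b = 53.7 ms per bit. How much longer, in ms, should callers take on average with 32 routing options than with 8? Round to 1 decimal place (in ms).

107.4 ms

The intercept a cancels: ΔRT = b·(log₂ n₂ − log₂ n₁) = b·log₂(n₂/n₁).
log₂(32) − log₂(8) = log₂(32/8) = log₂(4) = 2.
ΔRT = 53.7 × 2.0000 = 107.400 ms.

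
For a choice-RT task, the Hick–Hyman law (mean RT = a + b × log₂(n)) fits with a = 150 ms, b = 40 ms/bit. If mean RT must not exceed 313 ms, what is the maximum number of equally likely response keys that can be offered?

16

Set 150 + 40·log₂ n ≤ 313 → log₂ n ≤ (313 − 150)/40 = 4.0750.
So n ≤ 2^4.0750 = 16.854; the largest integer n is 16.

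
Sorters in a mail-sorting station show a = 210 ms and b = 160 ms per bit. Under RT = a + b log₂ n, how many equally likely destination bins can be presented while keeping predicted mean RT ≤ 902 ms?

Information budget: (902 − 210)/160 = 4.3250 bits, so n ≤ 2^4.3250 = 20.043 → at most 20.

20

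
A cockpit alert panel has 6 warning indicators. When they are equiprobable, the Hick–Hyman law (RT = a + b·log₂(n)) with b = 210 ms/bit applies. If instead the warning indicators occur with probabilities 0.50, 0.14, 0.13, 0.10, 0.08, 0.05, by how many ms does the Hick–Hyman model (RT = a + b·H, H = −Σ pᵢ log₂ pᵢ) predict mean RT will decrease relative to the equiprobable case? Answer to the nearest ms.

Equiprobable entropy H₀ = log₂ 6 = 2.5850 bits.
Skewed entropy H = −Σ pᵢ log₂ pᵢ = 2.1196 bits.
ΔRT = b·(H₀ − H) = 210 × 0.4654 = 97.74 ms.

98 ms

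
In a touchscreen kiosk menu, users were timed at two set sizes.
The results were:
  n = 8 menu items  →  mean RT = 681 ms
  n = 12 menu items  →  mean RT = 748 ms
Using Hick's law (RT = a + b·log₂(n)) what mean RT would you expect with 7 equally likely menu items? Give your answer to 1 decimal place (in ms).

658.9 ms

Solve the two-equation system in a and b:
  b = (748 − 681) / (log₂ 12 − log₂ 8) = 67 / (3.5850 − 3) = 114.537 ms/bit
  a = 681 − 114.537 × 3 = 337.388 ms
Then RT(7) = 337.388 + 114.537 × log₂ 7 = 337.388 + 114.537 × 2.8074 ≈ 658.935 ms.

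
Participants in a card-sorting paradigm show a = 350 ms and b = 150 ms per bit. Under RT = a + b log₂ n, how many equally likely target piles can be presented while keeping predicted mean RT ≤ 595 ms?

3

Set 350 + 150·log₂ n ≤ 595 → log₂ n ≤ (595 − 350)/150 = 1.6333.
So n ≤ 2^1.6333 = 3.102; the largest integer n is 3.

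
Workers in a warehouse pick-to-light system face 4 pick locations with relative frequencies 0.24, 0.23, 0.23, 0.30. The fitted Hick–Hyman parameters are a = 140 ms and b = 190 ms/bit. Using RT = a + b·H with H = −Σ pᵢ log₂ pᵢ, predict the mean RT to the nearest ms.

H = 0.24·log₂(1/0.24) + 0.23·log₂(1/0.23) + 0.23·log₂(1/0.23) + 0.30·log₂(1/0.30) = 1.9906 bits.
RT = 140 + 190 × 1.9906 = 518.21 ms.

518 ms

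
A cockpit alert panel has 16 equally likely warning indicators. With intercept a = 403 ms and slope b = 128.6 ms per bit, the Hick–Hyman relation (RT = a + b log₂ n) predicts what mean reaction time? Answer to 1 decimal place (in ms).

917.4 ms

log₂(16) = 4 bits, so RT = 403 + 128.6 × 4 ≈ 917.400 ms.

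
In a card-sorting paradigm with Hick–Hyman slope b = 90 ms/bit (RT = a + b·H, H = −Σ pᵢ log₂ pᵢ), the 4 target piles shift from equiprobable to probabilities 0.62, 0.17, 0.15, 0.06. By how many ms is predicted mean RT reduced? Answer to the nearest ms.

44 ms

Equiprobable entropy H₀ = log₂ 4 = 2.0000 bits.
Skewed entropy H = −Σ pᵢ log₂ pᵢ = 1.5163 bits.
ΔRT = b·(H₀ − H) = 90 × 0.4837 = 43.54 ms.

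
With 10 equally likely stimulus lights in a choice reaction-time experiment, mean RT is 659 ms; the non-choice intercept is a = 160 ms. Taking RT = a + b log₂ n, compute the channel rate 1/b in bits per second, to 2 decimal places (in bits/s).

Choice component = 659 − 160 = 499 ms over log₂(10) = 3.3219 bits.
b = 499 / 3.3219 = 150.214 ms/bit, so 1/b = 6.657 bits/s.

6.66 bits/s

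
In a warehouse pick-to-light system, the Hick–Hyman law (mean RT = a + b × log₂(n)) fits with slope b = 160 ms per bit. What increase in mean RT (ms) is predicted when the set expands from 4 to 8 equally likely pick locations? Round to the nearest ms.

ΔRT = (a + b log₂ n₂) − (a + b log₂ n₁) = b·(log₂ n₂ − log₂ n₁).
log₂(8) − log₂(4) = log₂(8/4) = log₂(2) = 1.
ΔRT = 160 × 1.0000 = 160.000 ms.

160 ms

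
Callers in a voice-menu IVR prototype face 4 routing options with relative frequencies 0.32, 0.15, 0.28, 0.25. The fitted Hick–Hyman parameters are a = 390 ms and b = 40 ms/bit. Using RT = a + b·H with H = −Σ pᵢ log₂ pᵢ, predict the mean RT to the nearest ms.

468 ms

H = 0.32·log₂(1/0.32) + 0.15·log₂(1/0.15) + 0.28·log₂(1/0.28) + 0.25·log₂(1/0.25) = 1.9508 bits.
RT = 390 + 40 × 1.9508 = 468.03 ms.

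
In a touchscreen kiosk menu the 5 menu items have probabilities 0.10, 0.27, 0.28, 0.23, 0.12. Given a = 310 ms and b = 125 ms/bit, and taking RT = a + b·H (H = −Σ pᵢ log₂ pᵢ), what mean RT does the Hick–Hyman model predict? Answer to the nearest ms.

Entropy contributions −pᵢ log₂ pᵢ: 0.3322, 0.5100, 0.5142, 0.4877, 0.3671; sum H = 2.2112 bits.
RT = a + bH = 310 + 125·2.2112 = 586.40 ms.

586 ms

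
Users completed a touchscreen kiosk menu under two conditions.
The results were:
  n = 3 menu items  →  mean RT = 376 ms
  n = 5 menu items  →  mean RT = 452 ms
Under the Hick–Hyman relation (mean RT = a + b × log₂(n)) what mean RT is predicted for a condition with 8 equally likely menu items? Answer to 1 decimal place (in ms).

521.9 ms

Solve the two-equation system in a and b:
  b = (452 − 376) / (log₂ 5 − log₂ 3) = 76 / (2.3219 − 1.5850) = 103.126 ms/bit
  a = 376 − 103.126 × 1.5850 = 212.550 ms
Then RT(8) = 212.550 + 103.126 × log₂ 8 = 212.550 + 103.126 × 3 ≈ 521.927 ms.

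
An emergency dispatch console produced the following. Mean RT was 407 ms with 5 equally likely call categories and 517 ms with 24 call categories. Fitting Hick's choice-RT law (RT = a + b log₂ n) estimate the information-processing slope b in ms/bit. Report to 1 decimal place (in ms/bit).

b = (RT₂ − RT₁)/(log₂ n₂ − log₂ n₁) = (517 − 407)/(4.5850 − 2.3219) = 48.607 ms/bit.

48.6 ms/bit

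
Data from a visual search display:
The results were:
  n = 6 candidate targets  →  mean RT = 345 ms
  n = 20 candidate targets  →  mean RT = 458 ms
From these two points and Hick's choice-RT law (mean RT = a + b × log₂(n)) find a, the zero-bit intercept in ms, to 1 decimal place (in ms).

Slope: b = (458 − 345) / (log₂ 20 − log₂ 6) = 113/1.7370 = 65.056 ms/bit.
Intercept: a = 345 − 65.056·log₂(6) = 176.833 ms.

176.8 ms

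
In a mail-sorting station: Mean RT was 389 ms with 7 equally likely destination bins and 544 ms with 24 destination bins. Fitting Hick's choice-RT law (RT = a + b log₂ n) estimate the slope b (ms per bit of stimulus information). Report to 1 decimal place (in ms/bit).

The slope on a log₂ axis is (544 − 389) / (4.5850 − 2.8074) = 87.196 ms/bit.

87.2 ms/bit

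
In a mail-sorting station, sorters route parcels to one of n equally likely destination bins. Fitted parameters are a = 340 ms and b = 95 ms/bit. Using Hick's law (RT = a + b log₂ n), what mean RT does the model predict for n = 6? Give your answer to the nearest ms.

log₂(6) = 2.5850 bits, so RT = 340 + 95 × 2.5850 ≈ 585.571 ms.

586 ms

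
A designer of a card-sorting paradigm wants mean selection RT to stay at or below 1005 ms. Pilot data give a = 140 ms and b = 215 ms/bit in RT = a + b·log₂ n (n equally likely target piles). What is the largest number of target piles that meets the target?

Information budget: (1005 − 140)/215 = 4.0233 bits, so n ≤ 2^4.0233 = 16.260 → at most 16.

16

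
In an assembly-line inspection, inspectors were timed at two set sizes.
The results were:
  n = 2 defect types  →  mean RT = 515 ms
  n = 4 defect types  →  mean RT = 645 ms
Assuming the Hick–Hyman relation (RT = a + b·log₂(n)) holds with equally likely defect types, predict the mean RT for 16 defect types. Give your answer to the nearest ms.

RT is linear in log₂ n, so two points fix the line:
  b = (645 − 515) / (log₂ 4 − log₂ 2) = 130 / (2 − 1) = 130 ms/bit
  a = 515 − 130 × 1 = 385 ms
Then RT(16) = 385 + 130 × log₂ 16 = 385 + 130 × 4 ≈ 905.000 ms.

905 ms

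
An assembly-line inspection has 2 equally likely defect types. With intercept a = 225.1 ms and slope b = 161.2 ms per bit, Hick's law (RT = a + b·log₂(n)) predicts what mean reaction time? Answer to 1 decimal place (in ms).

386.3 ms

log₂(2) = 1 bits, so RT = 225.1 + 161.2 × 1 ≈ 386.300 ms.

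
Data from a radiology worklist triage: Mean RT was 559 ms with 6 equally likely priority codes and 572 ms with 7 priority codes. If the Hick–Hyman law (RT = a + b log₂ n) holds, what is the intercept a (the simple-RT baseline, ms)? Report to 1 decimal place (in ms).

407.9 ms

Slope: b = (572 − 559) / (log₂ 7 − log₂ 6) = 13/0.2224 = 58.455 ms/bit.
Intercept: a = 559 − 58.455·log₂(6) = 407.895 ms.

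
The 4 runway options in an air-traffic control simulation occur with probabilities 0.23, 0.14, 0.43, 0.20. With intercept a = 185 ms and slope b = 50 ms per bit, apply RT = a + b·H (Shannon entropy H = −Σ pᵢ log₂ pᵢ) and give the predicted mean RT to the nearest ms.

H = 0.23·log₂(1/0.23) + 0.14·log₂(1/0.14) + 0.43·log₂(1/0.43) + 0.20·log₂(1/0.20) = 1.8727 bits.
RT = 185 + 50 × 1.8727 = 278.64 ms.

279 ms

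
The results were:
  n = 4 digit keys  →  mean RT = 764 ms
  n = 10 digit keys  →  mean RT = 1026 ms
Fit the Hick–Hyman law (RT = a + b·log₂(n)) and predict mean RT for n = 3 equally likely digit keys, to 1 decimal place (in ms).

681.7 ms

Fit slope and intercept:
  b = (1026 − 764) / (log₂ 10 − log₂ 4) = 262 / (3.3219 − 2) = 198.195 ms/bit
  a = 764 − 198.195 × 2 = 367.609 ms
Then RT(3) = 367.609 + 198.195 × log₂ 3 = 367.609 + 198.195 × 1.5850 ≈ 681.741 ms.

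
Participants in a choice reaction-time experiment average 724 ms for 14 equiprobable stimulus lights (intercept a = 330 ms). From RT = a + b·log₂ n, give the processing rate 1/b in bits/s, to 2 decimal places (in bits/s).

b = (724 − 330)/log₂ 14 = 394/3.8074 = 103.484 ms per bit = 0.10348 s/bit; the reciprocal is 9.663 bits/s.

9.66 bits/s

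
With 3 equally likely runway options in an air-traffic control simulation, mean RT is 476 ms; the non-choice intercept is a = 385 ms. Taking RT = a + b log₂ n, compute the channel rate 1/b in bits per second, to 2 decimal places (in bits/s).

17.42 bits/s

b = (476 − 385)/log₂ 3 = 91/1.5850 = 57.415 ms per bit = 0.05741 s/bit; the reciprocal is 17.417 bits/s.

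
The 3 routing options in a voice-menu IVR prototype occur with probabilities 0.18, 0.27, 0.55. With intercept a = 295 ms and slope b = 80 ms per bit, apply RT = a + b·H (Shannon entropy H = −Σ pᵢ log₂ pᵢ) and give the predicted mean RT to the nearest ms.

409 ms

H = 0.18·log₂(1/0.18) + 0.27·log₂(1/0.27) + 0.55·log₂(1/0.55) = 1.4297 bits.
RT = 295 + 80 × 1.4297 = 409.38 ms.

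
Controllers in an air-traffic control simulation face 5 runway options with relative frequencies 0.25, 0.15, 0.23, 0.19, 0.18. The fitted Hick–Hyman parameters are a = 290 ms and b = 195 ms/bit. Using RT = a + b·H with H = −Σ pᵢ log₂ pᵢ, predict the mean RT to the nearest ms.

738 ms

H = 0.25·log₂(1/0.25) + 0.15·log₂(1/0.15) + 0.23·log₂(1/0.23) + 0.19·log₂(1/0.19) + 0.18·log₂(1/0.18) = 2.2987 bits.
RT = 290 + 195 × 2.2987 = 738.26 ms.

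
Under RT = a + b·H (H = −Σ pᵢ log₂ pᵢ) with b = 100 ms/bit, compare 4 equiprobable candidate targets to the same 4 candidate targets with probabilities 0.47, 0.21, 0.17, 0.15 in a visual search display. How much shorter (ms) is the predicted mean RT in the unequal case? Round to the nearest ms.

Equiprobable entropy H₀ = log₂ 4 = 2.0000 bits.
Skewed entropy H = −Σ pᵢ log₂ pᵢ = 1.8299 bits.
ΔRT = b·(H₀ − H) = 100 × 0.1701 = 17.01 ms.

17 ms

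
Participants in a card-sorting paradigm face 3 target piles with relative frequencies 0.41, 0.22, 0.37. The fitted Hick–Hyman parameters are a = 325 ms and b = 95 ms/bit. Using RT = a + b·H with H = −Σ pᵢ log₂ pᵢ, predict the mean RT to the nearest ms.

471 ms

Entropy contributions −pᵢ log₂ pᵢ: 0.5274, 0.4806, 0.5307; sum H = 1.5387 bits.
RT = a + bH = 325 + 95·1.5387 = 471.18 ms.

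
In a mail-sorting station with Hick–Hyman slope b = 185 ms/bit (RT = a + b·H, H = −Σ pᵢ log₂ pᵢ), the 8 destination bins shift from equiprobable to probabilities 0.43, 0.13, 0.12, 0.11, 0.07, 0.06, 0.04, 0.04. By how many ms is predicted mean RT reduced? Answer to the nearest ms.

The RT saving is b·ΔH. Equiprobable H₀ = log₂(8) = 3.0000 bits; with the given probabilities H = 2.5072 bits.
b·(H₀ − H) = 185 × (3.0000 − 2.5072) = 91.18 ms.

91 ms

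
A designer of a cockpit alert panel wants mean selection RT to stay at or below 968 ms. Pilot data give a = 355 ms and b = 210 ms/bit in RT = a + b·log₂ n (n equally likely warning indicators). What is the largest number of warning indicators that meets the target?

7

Information budget: (968 − 355)/210 = 2.9190 bits, so n ≤ 2^2.9190 = 7.563 → at most 7.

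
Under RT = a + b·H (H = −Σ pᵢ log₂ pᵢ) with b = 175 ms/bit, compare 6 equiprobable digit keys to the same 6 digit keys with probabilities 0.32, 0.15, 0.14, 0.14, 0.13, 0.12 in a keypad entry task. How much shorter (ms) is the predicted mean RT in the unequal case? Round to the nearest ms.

18 ms

The RT saving is b·ΔH. Equiprobable H₀ = log₂(6) = 2.5850 bits; with the given probabilities H = 2.4805 bits.
b·(H₀ − H) = 175 × (2.5850 − 2.4805) = 18.28 ms.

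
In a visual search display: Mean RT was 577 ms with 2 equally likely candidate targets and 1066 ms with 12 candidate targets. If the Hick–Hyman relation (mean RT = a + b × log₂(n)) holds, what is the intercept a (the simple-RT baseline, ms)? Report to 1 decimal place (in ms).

Slope: b = (1066 − 577) / (log₂ 12 − log₂ 2) = 489/2.5850 = 189.171 ms/bit.
a = RT₁ − b·log₂ n₁ = 577 − 189.171 × 1 = 387.829 ms.

387.8 ms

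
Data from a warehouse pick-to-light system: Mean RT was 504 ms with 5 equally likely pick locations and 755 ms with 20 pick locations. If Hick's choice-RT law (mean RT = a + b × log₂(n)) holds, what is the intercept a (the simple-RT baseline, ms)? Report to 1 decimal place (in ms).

The slope on a log₂ axis is (755 − 504) / (4.3219 − 2.3219) = 125.500 ms/bit.
Intercept: a = 504 − 125.500·log₂(5) = 212.598 ms.

212.6 ms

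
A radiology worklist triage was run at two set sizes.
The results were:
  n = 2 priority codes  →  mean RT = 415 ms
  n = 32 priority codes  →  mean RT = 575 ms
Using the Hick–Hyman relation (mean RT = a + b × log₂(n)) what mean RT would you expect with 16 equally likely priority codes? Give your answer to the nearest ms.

Fit slope and intercept:
  b = (575 − 415) / (log₂ 32 − log₂ 2) = 160 / (5 − 1) = 40 ms/bit
  a = 415 − 40 × 1 = 375 ms
Then RT(16) = 375 + 40 × log₂ 16 = 375 + 40 × 4 ≈ 535.000 ms.

535 ms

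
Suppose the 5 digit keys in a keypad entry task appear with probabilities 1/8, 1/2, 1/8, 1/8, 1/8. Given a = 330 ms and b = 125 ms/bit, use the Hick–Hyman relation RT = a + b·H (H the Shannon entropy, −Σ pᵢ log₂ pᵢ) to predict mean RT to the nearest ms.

Each term −pᵢ log₂ pᵢ: 0.125·3 + 0.5·1 + 0.125·3 + 0.125·3 + 0.125·3; summed, H = 2.000 bits.
Mean RT = a + bH = 330 + 125·2.000 = 580.00 ms.

580 ms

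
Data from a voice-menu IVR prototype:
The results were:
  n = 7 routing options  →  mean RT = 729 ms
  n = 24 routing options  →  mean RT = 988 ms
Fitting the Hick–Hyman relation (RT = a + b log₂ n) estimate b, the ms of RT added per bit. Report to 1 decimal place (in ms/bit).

145.7 ms/bit

The slope on a log₂ axis is (988 − 729) / (4.5850 − 2.8074) = 145.701 ms/bit.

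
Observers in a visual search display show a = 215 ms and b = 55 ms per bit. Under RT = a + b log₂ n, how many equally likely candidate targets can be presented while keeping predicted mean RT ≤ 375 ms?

7

Set 215 + 55·log₂ n ≤ 375 → log₂ n ≤ (375 − 215)/55 = 2.9091.
So n ≤ 2^2.9091 = 7.511; the largest integer n is 7.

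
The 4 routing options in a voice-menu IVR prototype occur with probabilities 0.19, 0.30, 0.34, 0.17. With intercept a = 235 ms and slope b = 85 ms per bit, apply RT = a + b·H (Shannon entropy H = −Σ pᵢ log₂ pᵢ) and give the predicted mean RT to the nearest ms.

H = 0.19·log₂(1/0.19) + 0.30·log₂(1/0.30) + 0.34·log₂(1/0.34) + 0.17·log₂(1/0.17) = 1.9401 bits.
RT = 235 + 85 × 1.9401 = 399.91 ms.

400 ms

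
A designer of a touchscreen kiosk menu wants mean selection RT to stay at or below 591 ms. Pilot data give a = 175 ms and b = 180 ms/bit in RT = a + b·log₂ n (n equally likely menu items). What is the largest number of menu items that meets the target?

180·log₂ n ≤ 591 − 175 = 416, giving log₂ n ≤ 2.3111 and n ≤ 4.963. The largest whole number is 4.

4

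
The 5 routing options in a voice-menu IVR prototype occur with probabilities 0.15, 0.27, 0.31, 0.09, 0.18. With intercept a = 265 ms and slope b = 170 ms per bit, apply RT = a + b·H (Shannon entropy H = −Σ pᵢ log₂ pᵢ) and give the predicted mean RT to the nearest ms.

639 ms

Entropy contributions −pᵢ log₂ pᵢ: 0.4105, 0.5100, 0.5238, 0.3127, 0.4453; sum H = 2.2023 bits.
RT = a + bH = 265 + 170·2.2023 = 639.39 ms.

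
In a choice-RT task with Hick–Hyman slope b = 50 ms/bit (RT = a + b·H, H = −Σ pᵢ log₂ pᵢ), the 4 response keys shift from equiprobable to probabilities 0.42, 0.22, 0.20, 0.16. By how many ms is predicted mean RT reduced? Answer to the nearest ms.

5 ms

The RT saving is b·ΔH. Equiprobable H₀ = log₂(4) = 2.0000 bits; with the given probabilities H = 1.8936 bits.
b·(H₀ − H) = 50 × (2.0000 − 1.8936) = 5.32 ms.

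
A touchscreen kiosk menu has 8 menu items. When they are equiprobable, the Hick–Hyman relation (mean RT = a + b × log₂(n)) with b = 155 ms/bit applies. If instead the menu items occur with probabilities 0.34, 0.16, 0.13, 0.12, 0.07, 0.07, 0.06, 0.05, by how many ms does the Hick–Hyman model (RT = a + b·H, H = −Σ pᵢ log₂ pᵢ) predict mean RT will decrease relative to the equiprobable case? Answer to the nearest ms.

47 ms

Equiprobable entropy H₀ = log₂ 8 = 3.0000 bits.
Skewed entropy H = −Σ pᵢ log₂ pᵢ = 2.6986 bits.
ΔRT = b·(H₀ − H) = 155 × 0.3014 = 46.71 ms.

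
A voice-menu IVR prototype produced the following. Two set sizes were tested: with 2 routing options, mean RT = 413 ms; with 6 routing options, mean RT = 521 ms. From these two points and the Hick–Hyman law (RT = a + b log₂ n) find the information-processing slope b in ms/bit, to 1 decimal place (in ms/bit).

The slope on a log₂ axis is (521 − 413) / (2.5850 − 1) = 68.140 ms/bit.

68.1 ms/bit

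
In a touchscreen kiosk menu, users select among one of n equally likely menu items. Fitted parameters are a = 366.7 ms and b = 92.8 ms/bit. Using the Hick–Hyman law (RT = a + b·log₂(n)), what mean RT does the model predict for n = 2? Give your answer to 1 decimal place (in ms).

log₂(2) = 1 bits, so RT = 366.7 + 92.8 × 1 ≈ 459.500 ms.

459.5 ms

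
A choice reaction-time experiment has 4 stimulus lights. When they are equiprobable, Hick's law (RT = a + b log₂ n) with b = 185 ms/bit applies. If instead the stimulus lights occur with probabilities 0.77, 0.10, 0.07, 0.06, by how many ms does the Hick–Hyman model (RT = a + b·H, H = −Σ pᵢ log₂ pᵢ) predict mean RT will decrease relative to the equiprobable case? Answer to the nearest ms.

160 ms

Equiprobable entropy H₀ = log₂ 4 = 2.0000 bits.
Skewed entropy H = −Σ pᵢ log₂ pᵢ = 1.1346 bits.
ΔRT = b·(H₀ − H) = 185 × 0.8654 = 160.09 ms.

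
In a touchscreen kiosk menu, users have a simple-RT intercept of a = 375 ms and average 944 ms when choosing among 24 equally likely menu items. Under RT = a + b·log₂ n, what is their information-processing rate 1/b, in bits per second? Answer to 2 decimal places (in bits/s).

8.06 bits/s

b = (944 − 375)/log₂ 24 = 569/4.5850 = 124.101 ms per bit = 0.12410 s/bit; the reciprocal is 8.058 bits/s.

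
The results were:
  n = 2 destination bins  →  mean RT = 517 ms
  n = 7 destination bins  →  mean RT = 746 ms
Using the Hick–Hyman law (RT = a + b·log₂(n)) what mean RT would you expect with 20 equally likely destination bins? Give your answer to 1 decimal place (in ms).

937.9 ms

Fit slope and intercept:
  b = (746 − 517) / (log₂ 7 − log₂ 2) = 229 / (2.8074 − 1) = 126.704 ms/bit
  a = 517 − 126.704 × 1 = 390.296 ms
Then RT(20) = 390.296 + 126.704 × log₂ 20 = 390.296 + 126.704 × 4.3219 ≈ 937.903 ms.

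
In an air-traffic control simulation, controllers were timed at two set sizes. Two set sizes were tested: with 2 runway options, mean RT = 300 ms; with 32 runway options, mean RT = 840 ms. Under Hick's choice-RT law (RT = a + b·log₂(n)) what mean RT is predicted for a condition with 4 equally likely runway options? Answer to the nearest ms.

Solve the two-equation system in a and b:
  b = (840 − 300) / (log₂ 32 − log₂ 2) = 540 / (5 − 1) = 135 ms/bit
  a = 300 − 135 × 1 = 165 ms
Then RT(4) = 165 + 135 × log₂ 4 = 165 + 135 × 2 ≈ 435.000 ms.

435 ms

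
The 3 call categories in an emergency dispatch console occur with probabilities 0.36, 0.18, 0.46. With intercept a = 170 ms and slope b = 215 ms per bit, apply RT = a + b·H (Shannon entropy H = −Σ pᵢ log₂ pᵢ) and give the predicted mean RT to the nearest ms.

491 ms

H = 0.36·log₂(1/0.36) + 0.18·log₂(1/0.18) + 0.46·log₂(1/0.46) = 1.4913 bits.
RT = 170 + 215 × 1.4913 = 490.62 ms.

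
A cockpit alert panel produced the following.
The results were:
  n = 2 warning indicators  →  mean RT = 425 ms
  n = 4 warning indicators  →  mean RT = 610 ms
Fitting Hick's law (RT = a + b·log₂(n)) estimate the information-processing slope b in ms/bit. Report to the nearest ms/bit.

185 ms/bit

The slope on a log₂ axis is (610 − 425) / (2 − 1) = 185 ms/bit.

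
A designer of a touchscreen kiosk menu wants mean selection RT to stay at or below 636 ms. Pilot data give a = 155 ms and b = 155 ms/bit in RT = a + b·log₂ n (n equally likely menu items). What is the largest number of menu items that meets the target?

Set 155 + 155·log₂ n ≤ 636 → log₂ n ≤ (636 − 155)/155 = 3.1032.
So n ≤ 2^3.1032 = 8.593; the largest integer n is 8.

8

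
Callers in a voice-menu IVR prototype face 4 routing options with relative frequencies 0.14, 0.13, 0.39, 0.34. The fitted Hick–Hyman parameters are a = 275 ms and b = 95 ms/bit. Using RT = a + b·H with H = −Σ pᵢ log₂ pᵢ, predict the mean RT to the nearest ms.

450 ms

Entropy contributions −pᵢ log₂ pᵢ: 0.3971, 0.3826, 0.5298, 0.5292; sum H = 1.8387 bits.
RT = a + bH = 275 + 95·1.8387 = 449.68 ms.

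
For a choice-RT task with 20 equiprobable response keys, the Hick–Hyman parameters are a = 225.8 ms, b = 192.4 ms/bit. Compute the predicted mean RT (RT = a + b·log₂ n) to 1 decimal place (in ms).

1057.3 ms

log₂(20) = 4.3219 bits, so RT = 225.8 + 192.4 × 4.3219 ≈ 1057.339 ms.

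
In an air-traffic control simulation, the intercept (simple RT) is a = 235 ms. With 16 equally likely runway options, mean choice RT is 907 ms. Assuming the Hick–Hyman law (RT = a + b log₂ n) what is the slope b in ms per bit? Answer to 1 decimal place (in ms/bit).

b = (907 − 235) / log₂(16) = 672 / 4 = 168.000 ms/bit.

168.0 ms/bit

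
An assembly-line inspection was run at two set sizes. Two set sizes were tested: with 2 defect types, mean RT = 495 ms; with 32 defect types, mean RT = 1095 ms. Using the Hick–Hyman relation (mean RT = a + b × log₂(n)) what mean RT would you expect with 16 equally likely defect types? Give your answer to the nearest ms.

945 ms

Fit slope and intercept:
  b = (1095 − 495) / (log₂ 32 − log₂ 2) = 600 / (5 − 1) = 150 ms/bit
  a = 495 − 150 × 1 = 345 ms
Then RT(16) = 345 + 150 × log₂ 16 = 345 + 150 × 4 ≈ 945.000 ms.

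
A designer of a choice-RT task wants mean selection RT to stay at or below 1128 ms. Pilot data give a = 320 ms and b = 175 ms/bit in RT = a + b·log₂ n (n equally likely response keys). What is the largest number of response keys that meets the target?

24

Information budget: (1128 − 320)/175 = 4.6171 bits, so n ≤ 2^4.6171 = 24.541 → at most 24.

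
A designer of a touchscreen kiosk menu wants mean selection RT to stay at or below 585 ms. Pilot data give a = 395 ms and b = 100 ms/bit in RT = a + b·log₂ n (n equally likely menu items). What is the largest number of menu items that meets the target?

3

Set 395 + 100·log₂ n ≤ 585 → log₂ n ≤ (585 − 395)/100 = 1.9000.
So n ≤ 2^1.9000 = 3.732; the largest integer n is 3.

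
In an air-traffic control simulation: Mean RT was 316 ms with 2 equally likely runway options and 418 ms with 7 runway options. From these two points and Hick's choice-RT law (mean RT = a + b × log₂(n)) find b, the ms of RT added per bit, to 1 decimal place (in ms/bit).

56.4 ms/bit

b = (RT₂ − RT₁)/(log₂ n₂ − log₂ n₁) = (418 − 316)/(2.8074 − 1) = 56.436 ms/bit.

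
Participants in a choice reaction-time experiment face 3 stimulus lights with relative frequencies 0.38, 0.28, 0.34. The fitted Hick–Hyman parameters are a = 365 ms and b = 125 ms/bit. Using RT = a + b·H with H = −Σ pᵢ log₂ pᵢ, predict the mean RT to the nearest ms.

Entropy contributions −pᵢ log₂ pᵢ: 0.5305, 0.5142, 0.5292; sum H = 1.5738 bits.
RT = a + bH = 365 + 125·1.5738 = 561.73 ms.

562 ms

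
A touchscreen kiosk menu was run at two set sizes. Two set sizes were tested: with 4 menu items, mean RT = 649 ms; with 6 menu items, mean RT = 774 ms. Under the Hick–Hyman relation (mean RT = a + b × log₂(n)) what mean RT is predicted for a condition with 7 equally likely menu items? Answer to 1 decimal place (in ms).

821.5 ms

Fit slope and intercept:
  b = (774 − 649) / (log₂ 6 − log₂ 4) = 125 / (2.5850 − 2) = 213.689 ms/bit
  a = 649 − 213.689 × 2 = 221.622 ms
Then RT(7) = 221.622 + 213.689 × log₂ 7 = 221.622 + 213.689 × 2.8074 ≈ 821.523 ms.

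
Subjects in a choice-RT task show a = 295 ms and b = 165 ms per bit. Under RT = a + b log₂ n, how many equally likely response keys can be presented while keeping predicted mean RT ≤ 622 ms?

165·log₂ n ≤ 622 − 295 = 327, giving log₂ n ≤ 1.9818 and n ≤ 3.950. The largest whole number is 3.

3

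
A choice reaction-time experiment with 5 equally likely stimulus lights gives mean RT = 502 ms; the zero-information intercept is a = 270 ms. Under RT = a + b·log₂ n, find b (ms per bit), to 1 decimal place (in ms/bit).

99.9 ms/bit

log₂(5) = 2.3219 bits.
b = (RT − a)/log₂ n = (502 − 270) / 2.3219 = 99.917 ms/bit.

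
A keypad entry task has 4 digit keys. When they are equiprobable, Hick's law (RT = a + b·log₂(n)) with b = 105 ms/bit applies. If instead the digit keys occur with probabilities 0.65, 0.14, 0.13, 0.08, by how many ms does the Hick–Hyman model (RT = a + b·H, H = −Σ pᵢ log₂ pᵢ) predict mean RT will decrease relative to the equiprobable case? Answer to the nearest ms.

55 ms

Equiprobable entropy H₀ = log₂ 4 = 2.0000 bits.
Skewed entropy H = −Σ pᵢ log₂ pᵢ = 1.4752 bits.
ΔRT = b·(H₀ − H) = 105 × 0.5248 = 55.10 ms.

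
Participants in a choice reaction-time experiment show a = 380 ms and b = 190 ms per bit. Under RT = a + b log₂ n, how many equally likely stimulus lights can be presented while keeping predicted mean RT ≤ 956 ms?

Information budget: (956 − 380)/190 = 3.0316 bits, so n ≤ 2^3.0316 = 8.177 → at most 8.

8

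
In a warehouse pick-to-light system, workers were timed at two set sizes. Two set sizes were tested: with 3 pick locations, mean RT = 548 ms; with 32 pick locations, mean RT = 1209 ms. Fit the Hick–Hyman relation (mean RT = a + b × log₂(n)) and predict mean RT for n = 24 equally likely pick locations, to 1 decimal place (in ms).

1128.7 ms

Solve the two-equation system in a and b:
  b = (1209 − 548) / (log₂ 32 − log₂ 3) = 661 / (5 − 1.5850) = 193.556 ms/bit
  a = 548 − 193.556 × 1.5850 = 241.221 ms
Then RT(24) = 241.221 + 193.556 × log₂ 24 = 241.221 + 193.556 × 4.5850 ≈ 1128.667 ms.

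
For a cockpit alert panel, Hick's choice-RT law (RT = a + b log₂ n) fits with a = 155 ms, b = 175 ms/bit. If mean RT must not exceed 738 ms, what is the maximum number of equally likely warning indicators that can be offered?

10

175·log₂ n ≤ 738 − 155 = 583, giving log₂ n ≤ 3.3314 and n ≤ 10.066. The largest whole number is 10.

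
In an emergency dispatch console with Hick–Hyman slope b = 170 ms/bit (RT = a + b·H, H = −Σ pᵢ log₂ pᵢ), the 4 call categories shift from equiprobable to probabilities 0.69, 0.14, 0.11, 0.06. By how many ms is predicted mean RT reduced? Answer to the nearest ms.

The RT saving is b·ΔH. Equiprobable H₀ = log₂(4) = 2.0000 bits; with the given probabilities H = 1.3603 bits.
b·(H₀ − H) = 170 × (2.0000 − 1.3603) = 108.75 ms.

109 ms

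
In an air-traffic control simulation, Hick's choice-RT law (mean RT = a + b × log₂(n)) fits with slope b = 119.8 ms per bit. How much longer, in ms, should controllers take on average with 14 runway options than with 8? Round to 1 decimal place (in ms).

Only the slope matters, since a is common to both: ΔRT = b·log₂(n₂/n₁).
log₂(14) − log₂(8) = 3.8074 − 3 = 0.8074.
ΔRT = 119.8 × 0.8074 = 96.721 ms.

96.7 ms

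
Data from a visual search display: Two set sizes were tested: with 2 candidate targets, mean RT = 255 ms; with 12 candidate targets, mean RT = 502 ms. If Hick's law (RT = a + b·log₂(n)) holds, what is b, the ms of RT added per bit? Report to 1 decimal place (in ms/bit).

95.6 ms/bit

b = (RT₂ − RT₁)/(log₂ n₂ − log₂ n₁) = (502 − 255)/(3.5850 − 1) = 95.553 ms/bit.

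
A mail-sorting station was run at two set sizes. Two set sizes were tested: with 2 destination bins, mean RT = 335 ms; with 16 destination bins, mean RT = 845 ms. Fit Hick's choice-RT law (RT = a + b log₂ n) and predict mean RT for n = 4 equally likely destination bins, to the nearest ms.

With log₂ n on the abscissa the relation is linear; from the two conditions:
  b = (845 − 335) / (log₂ 16 − log₂ 2) = 510 / (4 − 1) = 170 ms/bit
  a = 335 − 170 × 1 = 165 ms
Then RT(4) = 165 + 170 × log₂ 4 = 165 + 170 × 2 ≈ 505.000 ms.

505 ms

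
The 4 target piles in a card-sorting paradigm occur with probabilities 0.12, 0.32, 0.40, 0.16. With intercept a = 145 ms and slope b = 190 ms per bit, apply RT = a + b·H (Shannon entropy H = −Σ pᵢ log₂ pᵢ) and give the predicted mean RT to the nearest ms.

496 ms

H = 0.12·log₂(1/0.12) + 0.32·log₂(1/0.32) + 0.40·log₂(1/0.40) + 0.16·log₂(1/0.16) = 1.8449 bits.
RT = 145 + 190 × 1.8449 = 495.53 ms.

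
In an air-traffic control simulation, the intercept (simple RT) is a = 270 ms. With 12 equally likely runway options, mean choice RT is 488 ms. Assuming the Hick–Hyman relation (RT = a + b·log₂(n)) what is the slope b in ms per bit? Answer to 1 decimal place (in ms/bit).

60.8 ms/bit

12 alternatives carry log₂ 12 = 3.5850 bits; the choice cost is 488 − 270 = 218 ms, so b = 218/3.5850 = 60.810 ms/bit.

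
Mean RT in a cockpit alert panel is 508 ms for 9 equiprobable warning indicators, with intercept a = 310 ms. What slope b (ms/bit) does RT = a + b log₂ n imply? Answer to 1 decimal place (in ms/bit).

62.5 ms/bit

log₂(9) = 3.1699 bits.
b = (RT − a)/log₂ n = (508 − 310) / 3.1699 = 62.462 ms/bit.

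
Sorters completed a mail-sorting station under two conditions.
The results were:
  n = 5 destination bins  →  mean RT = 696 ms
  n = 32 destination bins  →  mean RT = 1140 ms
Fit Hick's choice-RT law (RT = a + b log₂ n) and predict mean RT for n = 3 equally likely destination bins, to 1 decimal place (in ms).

Fit slope and intercept:
  b = (1140 − 696) / (log₂ 32 − log₂ 5) = 444 / (5 − 2.3219) = 165.791 ms/bit
  a = 696 − 165.791 × 2.3219 = 311.045 ms
Then RT(3) = 311.045 + 165.791 × log₂ 3 = 311.045 + 165.791 × 1.5850 ≈ 573.818 ms.

573.8 ms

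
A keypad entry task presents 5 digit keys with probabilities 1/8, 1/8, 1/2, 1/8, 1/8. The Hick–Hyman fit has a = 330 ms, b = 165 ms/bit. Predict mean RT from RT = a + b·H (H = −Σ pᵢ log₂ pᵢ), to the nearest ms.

H = −Σ pᵢ log₂ pᵢ = 0.125·3 + 0.125·3 + 0.5·1 + 0.125·3 + 0.125·3 = 2.000 bits.
RT = 330 + 165 × 2.000 = 660.00 ms.

660 ms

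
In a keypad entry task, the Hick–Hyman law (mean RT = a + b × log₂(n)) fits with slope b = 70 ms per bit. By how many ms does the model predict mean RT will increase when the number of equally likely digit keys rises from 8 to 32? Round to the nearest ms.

140 ms

The intercept a cancels: ΔRT = b·(log₂ n₂ − log₂ n₁) = b·log₂(n₂/n₁).
log₂(32) − log₂(8) = log₂(32/8) = log₂(4) = 2.
ΔRT = 70 × 2.0000 = 140.000 ms.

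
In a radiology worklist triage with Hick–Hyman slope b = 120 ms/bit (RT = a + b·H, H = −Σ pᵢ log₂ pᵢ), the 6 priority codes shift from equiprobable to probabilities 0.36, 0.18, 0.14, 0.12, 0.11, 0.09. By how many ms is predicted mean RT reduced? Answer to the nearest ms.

22 ms

Equiprobable entropy H₀ = log₂ 6 = 2.5850 bits.
Skewed entropy H = −Σ pᵢ log₂ pᵢ = 2.4030 bits.
ΔRT = b·(H₀ − H) = 120 × 0.1819 = 21.83 ms.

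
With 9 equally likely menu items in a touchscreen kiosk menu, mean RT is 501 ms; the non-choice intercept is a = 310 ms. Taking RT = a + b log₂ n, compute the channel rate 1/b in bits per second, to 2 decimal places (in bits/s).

16.60 bits/s

b = (501 − 310)/log₂ 9 = 191/3.1699 = 60.254 ms per bit = 0.06025 s/bit; the reciprocal is 16.596 bits/s.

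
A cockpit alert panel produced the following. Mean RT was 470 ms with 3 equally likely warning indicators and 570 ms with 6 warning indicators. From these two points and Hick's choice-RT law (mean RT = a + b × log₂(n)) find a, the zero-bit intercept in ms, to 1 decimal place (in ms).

The slope on a log₂ axis is (570 − 470) / (2.5850 − 1.5850) = 100.000 ms/bit.
a = RT₁ − b·log₂ n₁ = 470 − 100.000 × 1.5850 = 311.504 ms.

311.5 ms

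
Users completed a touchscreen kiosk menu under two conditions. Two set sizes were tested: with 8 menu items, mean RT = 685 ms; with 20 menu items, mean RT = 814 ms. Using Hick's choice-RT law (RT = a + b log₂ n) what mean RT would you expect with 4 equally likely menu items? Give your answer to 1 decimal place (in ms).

587.4 ms

RT is linear in log₂ n, so two points fix the line:
  b = (814 − 685) / (log₂ 20 − log₂ 8) = 129 / (4.3219 − 3) = 97.585 ms/bit
  a = 685 − 97.585 × 3 = 392.246 ms
Then RT(4) = 392.246 + 97.585 × log₂ 4 = 392.246 + 97.585 × 2 ≈ 587.415 ms.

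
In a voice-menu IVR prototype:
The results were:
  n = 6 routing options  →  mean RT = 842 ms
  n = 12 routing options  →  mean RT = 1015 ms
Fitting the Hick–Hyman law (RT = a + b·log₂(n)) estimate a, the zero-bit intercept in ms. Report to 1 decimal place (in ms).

The slope on a log₂ axis is (1015 − 842) / (3.5850 − 2.5850) = 173.000 ms/bit.
Intercept: a = 842 − 173.000·log₂(6) = 394.801 ms.

394.8 ms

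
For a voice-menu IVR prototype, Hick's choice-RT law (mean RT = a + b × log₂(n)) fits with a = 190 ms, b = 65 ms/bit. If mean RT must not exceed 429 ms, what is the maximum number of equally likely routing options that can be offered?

Set 190 + 65·log₂ n ≤ 429 → log₂ n ≤ (429 − 190)/65 = 3.6769.
So n ≤ 2^3.6769 = 12.790; the largest integer n is 12.

12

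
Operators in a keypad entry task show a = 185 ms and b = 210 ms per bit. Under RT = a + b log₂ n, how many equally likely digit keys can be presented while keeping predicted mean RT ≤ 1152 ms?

Information budget: (1152 − 185)/210 = 4.6048 bits, so n ≤ 2^4.6048 = 24.332 → at most 24.

24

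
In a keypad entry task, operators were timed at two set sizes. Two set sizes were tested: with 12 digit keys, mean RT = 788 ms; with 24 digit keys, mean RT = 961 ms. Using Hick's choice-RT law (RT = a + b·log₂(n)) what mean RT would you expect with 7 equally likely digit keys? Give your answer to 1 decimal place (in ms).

RT is linear in log₂ n, so two points fix the line:
  b = (961 − 788) / (log₂ 24 − log₂ 12) = 173 / (4.5850 − 3.5850) = 173.000 ms/bit
  a = 788 − 173.000 × 3.5850 = 167.801 ms
Then RT(7) = 167.801 + 173.000 × log₂ 7 = 167.801 + 173.000 × 2.8074 ≈ 653.474 ms.

653.5 ms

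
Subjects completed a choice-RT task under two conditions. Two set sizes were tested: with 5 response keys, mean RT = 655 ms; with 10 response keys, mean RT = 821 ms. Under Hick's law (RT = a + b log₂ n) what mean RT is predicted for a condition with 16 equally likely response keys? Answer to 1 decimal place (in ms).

With log₂ n on the abscissa the relation is linear; from the two conditions:
  b = (821 − 655) / (log₂ 10 − log₂ 5) = 166 / (3.3219 − 2.3219) = 166.000 ms/bit
  a = 655 − 166.000 × 2.3219 = 269.560 ms
Then RT(16) = 269.560 + 166.000 × log₂ 16 = 269.560 + 166.000 × 4 ≈ 933.560 ms.

933.6 ms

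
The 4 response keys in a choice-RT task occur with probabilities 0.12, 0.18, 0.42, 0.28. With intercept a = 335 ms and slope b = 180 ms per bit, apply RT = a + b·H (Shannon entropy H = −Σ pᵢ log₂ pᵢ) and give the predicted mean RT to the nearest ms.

H = 0.12·log₂(1/0.12) + 0.18·log₂(1/0.18) + 0.42·log₂(1/0.42) + 0.28·log₂(1/0.28) = 1.8522 bits.
RT = 335 + 180 × 1.8522 = 668.40 ms.

668 ms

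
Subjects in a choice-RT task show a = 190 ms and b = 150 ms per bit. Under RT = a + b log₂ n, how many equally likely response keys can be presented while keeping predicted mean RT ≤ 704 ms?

150·log₂ n ≤ 704 − 190 = 514, giving log₂ n ≤ 3.4267 and n ≤ 10.753. The largest whole number is 10.

10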